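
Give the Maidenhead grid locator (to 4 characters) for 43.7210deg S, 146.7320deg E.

QE36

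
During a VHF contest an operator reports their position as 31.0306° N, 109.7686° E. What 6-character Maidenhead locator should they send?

OM41va

Offset from 180°W / 90°S: lon 289.7686°, lat 121.0306°.
Field: lon ⌊289.7686/20⌋ = 14 → O; lat ⌊121.0306/10⌋ = 12 → M.
Square: lon ⌊9.7686/2⌋ = 4; lat ⌊1.0306/1⌋ = 1.
Subsquare: lon ⌊1.7686/0.0833333⌋ = 21 → v; lat ⌊0.0306/0.0416667⌋ = 0 → a.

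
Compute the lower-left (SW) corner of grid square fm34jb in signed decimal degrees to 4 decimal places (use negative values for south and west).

Field F=5, M=12: +5·20° lon, +12·10° lat → SW at lon -80°, lat 30°.
Square 3, 4: +3·2° lon, +4·1° lat → SW at lon -74°, lat 34°.
Subsquare j=9, b=1: +9·0.0833333° lon, +1·0.0416667° lat → SW at lon -73.25°, lat 34.0417°.
latitude 34.0417, longitude -73.2500.

34.0417, -73.2500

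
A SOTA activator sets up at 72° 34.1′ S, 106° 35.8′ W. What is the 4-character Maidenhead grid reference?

Offset from 180°W / 90°S: lon 73.40°, lat 17.43°.
Field: 73.40/20 → 3 → D, 17.43/10 → 1 → B; chars DB.
Square: 13.40/2 → 6, 7.43/1 → 7; chars 67.

DB67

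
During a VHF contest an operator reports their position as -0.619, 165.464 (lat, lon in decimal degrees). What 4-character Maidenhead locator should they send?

RI29

Shift to the Maidenhead origin (180°W, 90°S): lon 345.46, lat 89.38.
Field: 345.46/20 → 17 → R, 89.38/10 → 8 → I; chars RI.
Square: 5.46/2 → 2, 9.38/1 → 9; chars 29.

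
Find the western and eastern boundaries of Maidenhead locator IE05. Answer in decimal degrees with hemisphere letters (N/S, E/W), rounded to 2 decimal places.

20.00° W, 18.00° W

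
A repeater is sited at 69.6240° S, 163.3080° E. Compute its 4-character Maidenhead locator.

RC10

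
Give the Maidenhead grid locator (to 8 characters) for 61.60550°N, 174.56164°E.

RP71go75

Shift to the Maidenhead origin (180°W, 90°S): lon 354.56164, lat 151.60550.
Field: 354.56164/20 → 17 → R, 151.60550/10 → 15 → P; chars RP.
Square: 14.56164/2 → 7, 1.60550/1 → 1; chars 71.
Subsquare: 0.56164/0.0833333 → 6 → g, 0.60550/0.0416667 → 14 → o; chars go.
Extended square: 0.06164/0.00833333 → 7, 0.02217/0.00416667 → 5; chars 75.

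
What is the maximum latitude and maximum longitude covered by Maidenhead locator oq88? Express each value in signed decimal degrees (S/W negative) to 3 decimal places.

Field O=14, Q=16: +14·20° lon, +16·10° lat → SW at lon 100°, lat 70°.
Square 8, 8: +8·2° lon, +8·1° lat → SW at lon 116°, lat 78°.
Cell spans 2° lon × 1° lat. NE corner is SW corner plus one full cell.
latitude 79.000, longitude 118.000.

79.000, 118.000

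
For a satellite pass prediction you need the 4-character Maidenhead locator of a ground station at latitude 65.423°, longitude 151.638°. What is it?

Add 180° to longitude and 90° to latitude: 331.64, 155.42.
Field: lon ⌊331.64/20⌋ = 16 → Q; lat ⌊155.42/10⌋ = 15 → P.
Square: lon ⌊11.64/2⌋ = 5; lat ⌊5.42/1⌋ = 5.

QP55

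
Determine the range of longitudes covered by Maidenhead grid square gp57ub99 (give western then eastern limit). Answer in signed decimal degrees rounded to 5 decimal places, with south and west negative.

Field G=6, P=15: +6·20° lon, +15·10° lat → SW at lon -60°, lat 60°.
Square 5, 7: +5·2° lon, +7·1° lat → SW at lon -50°, lat 67°.
Subsquare u=20, b=1: +20·0.0833333° lon, +1·0.0416667° lat → SW at lon -48.3333°, lat 67.0417°.
Extended square 9, 9: +9·0.00833333° lon, +9·0.00416667° lat → SW at lon -48.2583°, lat 67.0792°.
Cell spans 0.00833333° lon × 0.00416667° lat.
west -48.25833, east -48.25000.

-48.25833, -48.25000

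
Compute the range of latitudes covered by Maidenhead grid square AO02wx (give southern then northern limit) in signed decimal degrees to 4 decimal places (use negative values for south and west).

52.9583, 53.0000

Field A=0, O=14: +0·20° lon, +14·10° lat → SW at lon -180°, lat 50°.
Square 0, 2: +0·2° lon, +2·1° lat → SW at lon -180°, lat 52°.
Subsquare w=22, x=23: +22·0.0833333° lon, +23·0.0416667° lat → SW at lon -178.167°, lat 52.9583°.
Cell spans 0.0833333° lon × 0.0416667° lat.
south 52.9583, north 53.0000.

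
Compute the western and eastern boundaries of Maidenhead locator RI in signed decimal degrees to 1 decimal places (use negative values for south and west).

160.0, 180.0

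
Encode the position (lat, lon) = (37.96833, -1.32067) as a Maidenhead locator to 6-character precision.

Shift to the Maidenhead origin (180°W, 90°S): lon 178.6793, lat 127.9683.
Field (20°×10°, letters A–R): lon ⌊178.6793/20⌋ = 8 → I; lat ⌊127.9683/10⌋ = 12 → M.
Square (2°×1°, digits 0–9): lon ⌊18.6793/2⌋ = 9; lat ⌊7.9683/1⌋ = 7.
Subsquare (5′×2.5′, letters a–x): lon ⌊0.6793/0.0833333⌋ = 8 → i; lat ⌊0.9683/0.0416667⌋ = 23 → x.

IM97ix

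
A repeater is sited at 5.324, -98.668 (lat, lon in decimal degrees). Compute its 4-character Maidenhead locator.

EJ05

Offset from 180°W / 90°S: lon 81.33°, lat 95.32°.
Field (20°×10°, letters A–R): 81.33/20 → 4 → E, 95.32/10 → 9 → J; chars EJ.
Square (2°×1°, digits 0–9): 1.33/2 → 0, 5.32/1 → 5; chars 05.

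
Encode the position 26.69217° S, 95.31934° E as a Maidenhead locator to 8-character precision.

NG73ph83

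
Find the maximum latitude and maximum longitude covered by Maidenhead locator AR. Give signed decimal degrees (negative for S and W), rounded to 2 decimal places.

Field A=0, R=17: +0·20° lon, +17·10° lat → SW at lon -180°, lat 80°.
Cell spans 20° lon × 10° lat. NE corner is SW corner plus one full cell.
latitude 90.00, longitude -160.00.

90.00, -160.00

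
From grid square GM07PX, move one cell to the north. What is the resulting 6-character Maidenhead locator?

GM08pa

Latitude subsquare x = 23; +1 → 24, wraps to 0 = a, carry into square.
Latitude square 7; +1 → 8.
The longitude characters are unchanged.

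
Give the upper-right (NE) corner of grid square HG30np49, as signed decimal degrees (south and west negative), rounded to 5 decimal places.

-29.33333, -32.87500

Field H=7, G=6: +7·20° lon, +6·10° lat → SW at lon -40°, lat -30°.
Square 3, 0: +3·2° lon, +0·1° lat → SW at lon -34°, lat -30°.
Subsquare n=13, p=15: +13·0.0833333° lon, +15·0.0416667° lat → SW at lon -32.9167°, lat -29.375°.
Extended square 4, 9: +4·0.00833333° lon, +9·0.00416667° lat → SW at lon -32.8833°, lat -29.3375°.
Cell spans 0.00833333° lon × 0.00416667° lat. NE corner is SW corner plus one full cell.
latitude -29.33333, longitude -32.87500.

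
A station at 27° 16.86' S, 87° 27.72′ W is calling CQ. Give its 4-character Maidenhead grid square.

Offset from 180°W / 90°S: lon 92.54°, lat 62.72°.
Field (20°×10°, letters A–R): lon ⌊92.54/20⌋ = 4 → E; lat ⌊62.72/10⌋ = 6 → G.
Square (2°×1°, digits 0–9): lon ⌊12.54/2⌋ = 6; lat ⌊2.72/1⌋ = 2.

EG62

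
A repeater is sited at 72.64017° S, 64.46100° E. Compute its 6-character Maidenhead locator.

Add 180° to longitude and 90° to latitude: 244.4610, 17.3598.
Field: lon ⌊244.4610/20⌋ = 12 → M; lat ⌊17.3598/10⌋ = 1 → B.
Square: lon ⌊4.4610/2⌋ = 2; lat ⌊7.3598/1⌋ = 7.
Subsquare: lon ⌊0.4610/0.0833333⌋ = 5 → f; lat ⌊0.3598/0.0416667⌋ = 8 → i.

MB27fi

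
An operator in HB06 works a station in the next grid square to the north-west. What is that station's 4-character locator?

GB97

Longitude square 0; −1 → -1, wraps to 9, carry into field.
Longitude field H = 7; −1 → 6 = G.
Latitude square 6; +1 → 7.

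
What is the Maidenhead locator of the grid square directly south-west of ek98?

EK87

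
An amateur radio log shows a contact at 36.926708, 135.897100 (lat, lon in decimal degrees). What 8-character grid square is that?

PM76ww72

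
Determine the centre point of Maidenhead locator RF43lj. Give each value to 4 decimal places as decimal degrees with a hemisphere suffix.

Field R=17, F=5: +17·20° lon, +5·10° lat → SW at lon 160°, lat -40°.
Square 4, 3: +4·2° lon, +3·1° lat → SW at lon 168°, lat -37°.
Subsquare l=11, j=9: +11·0.0833333° lon, +9·0.0416667° lat → SW at lon 168.917°, lat -36.625°.
Cell spans 0.0833333° lon × 0.0416667° lat. Centre is SW corner plus half of each.
latitude 36.6042° S, longitude 168.9583° E.

36.6042° S, 168.9583° E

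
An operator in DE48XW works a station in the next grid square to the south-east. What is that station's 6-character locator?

DE58av

Longitude subsquare x = 23; +1 → 24, wraps to 0 = a, carry into square.
Longitude square 4; +1 → 5.
Latitude subsquare w = 22; −1 → 21 = v.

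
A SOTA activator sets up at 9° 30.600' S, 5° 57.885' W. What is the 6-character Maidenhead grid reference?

Add 180° to longitude and 90° to latitude: 174.0352, 80.4900.
Field: 174.0352/20 → 8 → I, 80.4900/10 → 8 → I; chars II.
Square: 14.0352/2 → 7, 0.4900/1 → 0; chars 70.
Subsquare: 0.0352/0.0833333 → 0 → a, 0.4900/0.0416667 → 11 → l; chars al.

II70al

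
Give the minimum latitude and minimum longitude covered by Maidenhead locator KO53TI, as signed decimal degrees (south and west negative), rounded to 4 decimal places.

53.3333, 31.5833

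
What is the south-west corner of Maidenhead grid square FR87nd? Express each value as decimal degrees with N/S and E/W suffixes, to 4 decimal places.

87.1250° N, 62.9167° W

Field F=5, R=17: +5·20° lon, +17·10° lat → SW at lon -80°, lat 80°.
Square 8, 7: +8·2° lon, +7·1° lat → SW at lon -64°, lat 87°.
Subsquare n=13, d=3: +13·0.0833333° lon, +3·0.0416667° lat → SW at lon -62.9167°, lat 87.125°.
latitude 87.1250° N, longitude 62.9167° W.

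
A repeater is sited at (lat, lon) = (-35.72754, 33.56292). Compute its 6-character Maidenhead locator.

Offset from 180°W / 90°S: lon 213.5629°, lat 54.2725°.
Field: lon ⌊213.5629/20⌋ = 10 → K; lat ⌊54.2725/10⌋ = 5 → F.
Square: lon ⌊13.5629/2⌋ = 6; lat ⌊4.2725/1⌋ = 4.
Subsquare: lon ⌊1.5629/0.0833333⌋ = 18 → s; lat ⌊0.2725/0.0416667⌋ = 6 → g.

KF64sg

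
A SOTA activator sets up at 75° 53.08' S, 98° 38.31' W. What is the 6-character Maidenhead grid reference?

EB04qc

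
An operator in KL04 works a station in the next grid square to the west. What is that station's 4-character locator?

JL94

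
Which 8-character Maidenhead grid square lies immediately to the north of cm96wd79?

CM96we70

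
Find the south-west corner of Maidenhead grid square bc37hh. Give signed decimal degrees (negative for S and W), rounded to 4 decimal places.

Field B=1, C=2: +1·20° lon, +2·10° lat → SW at lon -160°, lat -70°.
Square 3, 7: +3·2° lon, +7·1° lat → SW at lon -154°, lat -63°.
Subsquare h=7, h=7: +7·0.0833333° lon, +7·0.0416667° lat → SW at lon -153.417°, lat -62.7083°.
latitude -62.7083, longitude -153.4167.

-62.7083, -153.4167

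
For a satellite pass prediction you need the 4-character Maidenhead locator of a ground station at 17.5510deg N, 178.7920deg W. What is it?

AK07

Add 180° to longitude and 90° to latitude: 1.21, 107.55.
Field: 1.21/20 → 0 → A, 107.55/10 → 10 → K; chars AK.
Square: 1.21/2 → 0, 7.55/1 → 7; chars 07.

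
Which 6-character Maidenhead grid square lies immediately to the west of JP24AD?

JP14xd

Longitude subsquare a = 0; −1 → -1, wraps to 23 = x, carry into square.
Longitude square 2; −1 → 1.
The latitude characters are unchanged.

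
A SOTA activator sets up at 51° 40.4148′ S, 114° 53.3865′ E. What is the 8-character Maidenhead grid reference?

OD78kh68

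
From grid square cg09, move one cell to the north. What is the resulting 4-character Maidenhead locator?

CH00

Latitude square 9; +1 → 10, wraps to 0, carry into field.
Latitude field G = 6; +1 → 7 = H.
The longitude characters are unchanged.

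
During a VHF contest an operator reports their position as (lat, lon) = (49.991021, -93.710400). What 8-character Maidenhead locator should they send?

EN39dx47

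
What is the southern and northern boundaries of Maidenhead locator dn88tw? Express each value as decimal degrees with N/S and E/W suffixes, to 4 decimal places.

48.9167° N, 48.9583° N

Field D=3, N=13: +3·20° lon, +13·10° lat → SW at lon -120°, lat 40°.
Square 8, 8: +8·2° lon, +8·1° lat → SW at lon -104°, lat 48°.
Subsquare t=19, w=22: +19·0.0833333° lon, +22·0.0416667° lat → SW at lon -102.417°, lat 48.9167°.
Cell spans 0.0833333° lon × 0.0416667° lat.
south 48.9167° N, north 48.9583° N.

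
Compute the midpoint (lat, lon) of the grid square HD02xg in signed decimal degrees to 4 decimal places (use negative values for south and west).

-57.7292, -38.0417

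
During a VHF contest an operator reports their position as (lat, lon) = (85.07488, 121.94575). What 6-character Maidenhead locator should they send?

PR05xb

Shift to the Maidenhead origin (180°W, 90°S): lon 301.9457, lat 175.0749.
Field (20°×10°, letters A–R): lon ⌊301.9457/20⌋ = 15 → P; lat ⌊175.0749/10⌋ = 17 → R.
Square (2°×1°, digits 0–9): lon ⌊1.9457/2⌋ = 0; lat ⌊5.0749/1⌋ = 5.
Subsquare (5′×2.5′, letters a–x): lon ⌊1.9457/0.0833333⌋ = 23 → x; lat ⌊0.0749/0.0416667⌋ = 1 → b.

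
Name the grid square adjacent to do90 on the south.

DN99

Latitude square 0; −1 → -1, wraps to 9, carry into field.
Latitude field O = 14; −1 → 13 = N.
The longitude characters are unchanged.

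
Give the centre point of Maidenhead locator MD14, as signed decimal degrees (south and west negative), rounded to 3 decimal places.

-55.500, 63.000

Field M=12, D=3: +12·20° lon, +3·10° lat → SW at lon 60°, lat -60°.
Square 1, 4: +1·2° lon, +4·1° lat → SW at lon 62°, lat -56°.
Cell spans 2° lon × 1° lat. Centre is SW corner plus half of each.
latitude -55.500, longitude 63.000.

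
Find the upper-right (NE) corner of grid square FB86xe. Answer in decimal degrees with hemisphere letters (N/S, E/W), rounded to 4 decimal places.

73.7917° S, 62.0000° W

Field F=5, B=1: +5·20° lon, +1·10° lat → SW at lon -80°, lat -80°.
Square 8, 6: +8·2° lon, +6·1° lat → SW at lon -64°, lat -74°.
Subsquare x=23, e=4: +23·0.0833333° lon, +4·0.0416667° lat → SW at lon -62.0833°, lat -73.8333°.
Cell spans 0.0833333° lon × 0.0416667° lat. NE corner is SW corner plus one full cell.
latitude 73.7917° S, longitude 62.0000° W.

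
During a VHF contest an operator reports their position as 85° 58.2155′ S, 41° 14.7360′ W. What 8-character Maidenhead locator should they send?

GA94ja07

Offset from 180°W / 90°S: lon 138.75440°, lat 4.02974°.
Field (20°×10°, letters A–R): lon ⌊138.75440/20⌋ = 6 → G; lat ⌊4.02974/10⌋ = 0 → A.
Square (2°×1°, digits 0–9): lon ⌊18.75440/2⌋ = 9; lat ⌊4.02974/1⌋ = 4.
Subsquare (5′×2.5′, letters a–x): lon ⌊0.75440/0.0833333⌋ = 9 → j; lat ⌊0.02974/0.0416667⌋ = 0 → a.
Extended square (30″×15″, digits 0–9): lon ⌊0.00440/0.00833333⌋ = 0; lat ⌊0.02974/0.00416667⌋ = 7.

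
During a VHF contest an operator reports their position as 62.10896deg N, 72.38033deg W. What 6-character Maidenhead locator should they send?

FP32tc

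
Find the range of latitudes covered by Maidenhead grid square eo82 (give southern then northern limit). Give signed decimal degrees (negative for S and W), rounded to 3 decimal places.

52.000, 53.000

Field E=4, O=14: +4·20° lon, +14·10° lat → SW at lon -100°, lat 50°.
Square 8, 2: +8·2° lon, +2·1° lat → SW at lon -84°, lat 52°.
Cell spans 2° lon × 1° lat.
south 52.000, north 53.000.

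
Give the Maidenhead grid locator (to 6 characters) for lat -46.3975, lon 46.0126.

LE33ao

Offset from 180°W / 90°S: lon 226.0126°, lat 43.6025°.
Field: lon ⌊226.0126/20⌋ = 11 → L; lat ⌊43.6025/10⌋ = 4 → E.
Square: lon ⌊6.0126/2⌋ = 3; lat ⌊3.6025/1⌋ = 3.
Subsquare: lon ⌊0.0126/0.0833333⌋ = 0 → a; lat ⌊0.6025/0.0416667⌋ = 14 → o.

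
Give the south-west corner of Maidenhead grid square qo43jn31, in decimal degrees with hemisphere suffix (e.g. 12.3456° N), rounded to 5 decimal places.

53.54583° N, 148.77500° E

Field Q=16, O=14: +16·20° lon, +14·10° lat → SW at lon 140°, lat 50°.
Square 4, 3: +4·2° lon, +3·1° lat → SW at lon 148°, lat 53°.
Subsquare j=9, n=13: +9·0.0833333° lon, +13·0.0416667° lat → SW at lon 148.75°, lat 53.5417°.
Extended square 3, 1: +3·0.00833333° lon, +1·0.00416667° lat → SW at lon 148.775°, lat 53.5458°.
latitude 53.54583° N, longitude 148.77500° E.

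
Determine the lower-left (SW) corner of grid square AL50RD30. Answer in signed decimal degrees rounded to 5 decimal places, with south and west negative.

20.12500, -168.55833

Field A=0, L=11: +0·20° lon, +11·10° lat → SW at lon -180°, lat 20°.
Square 5, 0: +5·2° lon, +0·1° lat → SW at lon -170°, lat 20°.
Subsquare r=17, d=3: +17·0.0833333° lon, +3·0.0416667° lat → SW at lon -168.583°, lat 20.125°.
Extended square 3, 0: +3·0.00833333° lon, +0·0.00416667° lat → SW at lon -168.558°, lat 20.125°.
latitude 20.12500, longitude -168.55833.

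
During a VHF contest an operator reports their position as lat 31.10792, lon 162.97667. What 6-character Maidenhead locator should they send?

RM11lc

Shift to the Maidenhead origin (180°W, 90°S): lon 342.9767, lat 121.1079.
Field: lon ⌊342.9767/20⌋ = 17 → R; lat ⌊121.1079/10⌋ = 12 → M.
Square: lon ⌊2.9767/2⌋ = 1; lat ⌊1.1079/1⌋ = 1.
Subsquare: lon ⌊0.9767/0.0833333⌋ = 11 → l; lat ⌊0.1079/0.0416667⌋ = 2 → c.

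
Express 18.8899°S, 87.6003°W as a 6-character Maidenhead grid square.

EH61ec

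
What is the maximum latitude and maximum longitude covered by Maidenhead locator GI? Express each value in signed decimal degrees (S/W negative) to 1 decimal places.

Field G=6, I=8: +6·20° lon, +8·10° lat → SW at lon -60°, lat -10°.
Cell spans 20° lon × 10° lat. NE corner is SW corner plus one full cell.
latitude 0.0, longitude -40.0.

0.0, -40.0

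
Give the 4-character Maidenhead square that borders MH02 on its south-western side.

Longitude square 0; −1 → -1, wraps to 9, carry into field.
Longitude field M = 12; −1 → 11 = L.
Latitude square 2; −1 → 1.

LH91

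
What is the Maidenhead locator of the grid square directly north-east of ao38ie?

AO38jf

Longitude subsquare i = 8; +1 → 9 = j.
Latitude subsquare e = 4; +1 → 5 = f.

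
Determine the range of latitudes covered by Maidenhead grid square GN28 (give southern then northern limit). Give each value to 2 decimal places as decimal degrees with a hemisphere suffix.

48.00° N, 49.00° N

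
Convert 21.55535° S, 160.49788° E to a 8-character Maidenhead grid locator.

Add 180° to longitude and 90° to latitude: 340.49788, 68.44465.
Field: lon ⌊340.49788/20⌋ = 17 → R; lat ⌊68.44465/10⌋ = 6 → G.
Square: lon ⌊0.49788/2⌋ = 0; lat ⌊8.44465/1⌋ = 8.
Subsquare: lon ⌊0.49788/0.0833333⌋ = 5 → f; lat ⌊0.44465/0.0416667⌋ = 10 → k.
Extended square: lon ⌊0.08121/0.00833333⌋ = 9; lat ⌊0.02798/0.00416667⌋ = 6.

RG08fk96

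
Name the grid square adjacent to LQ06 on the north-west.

KQ97

Longitude square 0; −1 → -1, wraps to 9, carry into field.
Longitude field L = 11; −1 → 10 = K.
Latitude square 6; +1 → 7.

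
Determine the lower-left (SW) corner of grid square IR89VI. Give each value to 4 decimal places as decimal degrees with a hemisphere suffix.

Field I=8, R=17: +8·20° lon, +17·10° lat → SW at lon -20°, lat 80°.
Square 8, 9: +8·2° lon, +9·1° lat → SW at lon -4°, lat 89°.
Subsquare v=21, i=8: +21·0.0833333° lon, +8·0.0416667° lat → SW at lon -2.25°, lat 89.3333°.
latitude 89.3333° N, longitude 2.2500° W.

89.3333° N, 2.2500° W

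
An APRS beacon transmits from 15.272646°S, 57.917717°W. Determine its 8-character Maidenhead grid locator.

Shift to the Maidenhead origin (180°W, 90°S): lon 122.08228, lat 74.72735.
Field: 122.08228/20 → 6 → G, 74.72735/10 → 7 → H; chars GH.
Square: 2.08228/2 → 1, 4.72735/1 → 4; chars 14.
Subsquare: 0.08228/0.0833333 → 0 → a, 0.72735/0.0416667 → 17 → r; chars ar.
Extended square: 0.08228/0.00833333 → 9, 0.01902/0.00416667 → 4; chars 94.

GH14ar94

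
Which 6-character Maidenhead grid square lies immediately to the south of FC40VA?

FB49vx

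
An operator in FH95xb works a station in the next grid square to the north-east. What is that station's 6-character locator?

Longitude subsquare x = 23; +1 → 24, wraps to 0 = a, carry into square.
Longitude square 9; +1 → 10, wraps to 0, carry into field.
Longitude field F = 5; +1 → 6 = G.
Latitude subsquare b = 1; +1 → 2 = c.

GH05ac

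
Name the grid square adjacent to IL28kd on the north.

Latitude subsquare d = 3; +1 → 4 = e.
The longitude characters are unchanged.

IL28ke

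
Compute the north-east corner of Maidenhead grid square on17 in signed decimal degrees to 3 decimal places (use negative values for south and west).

48.000, 104.000

Field O=14, N=13: +14·20° lon, +13·10° lat → SW at lon 100°, lat 40°.
Square 1, 7: +1·2° lon, +7·1° lat → SW at lon 102°, lat 47°.
Cell spans 2° lon × 1° lat. NE corner is SW corner plus one full cell.
latitude 48.000, longitude 104.000.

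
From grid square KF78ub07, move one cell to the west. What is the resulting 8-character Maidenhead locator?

KF78tb97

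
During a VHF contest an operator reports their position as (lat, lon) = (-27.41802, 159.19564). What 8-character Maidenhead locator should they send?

QG92on39

Offset from 180°W / 90°S: lon 339.19564°, lat 62.58198°.
Field: 339.19564/20 → 16 → Q, 62.58198/10 → 6 → G; chars QG.
Square: 19.19564/2 → 9, 2.58198/1 → 2; chars 92.
Subsquare: 1.19564/0.0833333 → 14 → o, 0.58198/0.0416667 → 13 → n; chars on.
Extended square: 0.02897/0.00833333 → 3, 0.04031/0.00416667 → 9; chars 39.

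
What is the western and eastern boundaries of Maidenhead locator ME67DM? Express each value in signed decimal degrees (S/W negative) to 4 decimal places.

Field M=12, E=4: +12·20° lon, +4·10° lat → SW at lon 60°, lat -50°.
Square 6, 7: +6·2° lon, +7·1° lat → SW at lon 72°, lat -43°.
Subsquare d=3, m=12: +3·0.0833333° lon, +12·0.0416667° lat → SW at lon 72.25°, lat -42.5°.
Cell spans 0.0833333° lon × 0.0416667° lat.
west 72.2500, east 72.3333.

72.2500, 72.3333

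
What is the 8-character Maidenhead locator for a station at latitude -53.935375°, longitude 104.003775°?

OD26ab05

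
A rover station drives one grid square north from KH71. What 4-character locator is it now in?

KH72

Latitude square 1; +1 → 2.
The longitude characters are unchanged.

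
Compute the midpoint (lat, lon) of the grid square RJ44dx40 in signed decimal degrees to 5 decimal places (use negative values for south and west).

4.96042, 168.28750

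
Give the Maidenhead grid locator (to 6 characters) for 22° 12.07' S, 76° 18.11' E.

Add 180° to longitude and 90° to latitude: 256.3018, 67.7988.
Field (20°×10°, letters A–R): lon ⌊256.3018/20⌋ = 12 → M; lat ⌊67.7988/10⌋ = 6 → G.
Square (2°×1°, digits 0–9): lon ⌊16.3018/2⌋ = 8; lat ⌊7.7988/1⌋ = 7.
Subsquare (5′×2.5′, letters a–x): lon ⌊0.3018/0.0833333⌋ = 3 → d; lat ⌊0.7988/0.0416667⌋ = 19 → t.

MG87dt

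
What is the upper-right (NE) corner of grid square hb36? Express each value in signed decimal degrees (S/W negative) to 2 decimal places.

Field H=7, B=1: +7·20° lon, +1·10° lat → SW at lon -40°, lat -80°.
Square 3, 6: +3·2° lon, +6·1° lat → SW at lon -34°, lat -74°.
Cell spans 2° lon × 1° lat. NE corner is SW corner plus one full cell.
latitude -73.00, longitude -32.00.

-73.00, -32.00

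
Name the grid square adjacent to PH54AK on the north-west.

Longitude subsquare a = 0; −1 → -1, wraps to 23 = x, carry into square.
Longitude square 5; −1 → 4.
Latitude subsquare k = 10; +1 → 11 = l.

PH44xl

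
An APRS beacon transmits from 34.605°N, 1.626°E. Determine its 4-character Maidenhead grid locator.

JM04

Shift to the Maidenhead origin (180°W, 90°S): lon 181.63, lat 124.60.
Field: 181.63/20 → 9 → J, 124.60/10 → 12 → M; chars JM.
Square: 1.63/2 → 0, 4.60/1 → 4; chars 04.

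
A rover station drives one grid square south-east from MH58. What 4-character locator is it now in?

Longitude square 5; +1 → 6.
Latitude square 8; −1 → 7.

MH67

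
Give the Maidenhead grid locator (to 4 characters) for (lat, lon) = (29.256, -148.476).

BL59

Add 180° to longitude and 90° to latitude: 31.52, 119.26.
Field: lon ⌊31.52/20⌋ = 1 → B; lat ⌊119.26/10⌋ = 11 → L.
Square: lon ⌊11.52/2⌋ = 5; lat ⌊9.26/1⌋ = 9.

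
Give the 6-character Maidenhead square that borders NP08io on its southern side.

NP08in

Latitude subsquare o = 14; −1 → 13 = n.
The longitude characters are unchanged.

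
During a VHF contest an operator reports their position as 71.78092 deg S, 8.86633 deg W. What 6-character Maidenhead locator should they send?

IB58nf

Offset from 180°W / 90°S: lon 171.1337°, lat 18.2191°.
Field (20°×10°, letters A–R): 171.1337/20 → 8 → I, 18.2191/10 → 1 → B; chars IB.
Square (2°×1°, digits 0–9): 11.1337/2 → 5, 8.2191/1 → 8; chars 58.
Subsquare (5′×2.5′, letters a–x): 1.1337/0.0833333 → 13 → n, 0.2191/0.0416667 → 5 → f; chars nf.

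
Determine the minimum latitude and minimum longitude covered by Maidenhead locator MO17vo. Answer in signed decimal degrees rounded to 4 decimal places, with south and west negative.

Field M=12, O=14: +12·20° lon, +14·10° lat → SW at lon 60°, lat 50°.
Square 1, 7: +1·2° lon, +7·1° lat → SW at lon 62°, lat 57°.
Subsquare v=21, o=14: +21·0.0833333° lon, +14·0.0416667° lat → SW at lon 63.75°, lat 57.5833°.
latitude 57.5833, longitude 63.7500.

57.5833, 63.7500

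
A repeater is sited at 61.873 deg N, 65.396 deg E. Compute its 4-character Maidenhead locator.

MP21

Add 180° to longitude and 90° to latitude: 245.40, 151.87.
Field: 245.40/20 → 12 → M, 151.87/10 → 15 → P; chars MP.
Square: 5.40/2 → 2, 1.87/1 → 1; chars 21.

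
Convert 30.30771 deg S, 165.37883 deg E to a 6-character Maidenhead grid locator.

Add 180° to longitude and 90° to latitude: 345.3788, 59.6923.
Field: 345.3788/20 → 17 → R, 59.6923/10 → 5 → F; chars RF.
Square: 5.3788/2 → 2, 9.6923/1 → 9; chars 29.
Subsquare: 1.3788/0.0833333 → 16 → q, 0.6923/0.0416667 → 16 → q; chars qq.

RF29qq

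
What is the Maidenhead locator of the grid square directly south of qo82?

QO81

Latitude square 2; −1 → 1.
The longitude characters are unchanged.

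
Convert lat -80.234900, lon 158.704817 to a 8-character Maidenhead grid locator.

Add 180° to longitude and 90° to latitude: 338.70482, 9.76510.
Field: lon ⌊338.70482/20⌋ = 16 → Q; lat ⌊9.76510/10⌋ = 0 → A.
Square: lon ⌊18.70482/2⌋ = 9; lat ⌊9.76510/1⌋ = 9.
Subsquare: lon ⌊0.70482/0.0833333⌋ = 8 → i; lat ⌊0.76510/0.0416667⌋ = 18 → s.
Extended square: lon ⌊0.03815/0.00833333⌋ = 4; lat ⌊0.01510/0.00416667⌋ = 3.

QA99is43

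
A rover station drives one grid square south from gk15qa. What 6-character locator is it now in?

Latitude subsquare a = 0; −1 → -1, wraps to 23 = x, carry into square.
Latitude square 5; −1 → 4.
The longitude characters are unchanged.

GK14qx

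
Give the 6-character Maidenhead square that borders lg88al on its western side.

Longitude subsquare a = 0; −1 → -1, wraps to 23 = x, carry into square.
Longitude square 8; −1 → 7.
The latitude characters are unchanged.

LG78xl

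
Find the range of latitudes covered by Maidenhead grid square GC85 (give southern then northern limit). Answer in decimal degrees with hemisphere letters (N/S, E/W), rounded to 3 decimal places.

65.000° S, 64.000° S

Field G=6, C=2: +6·20° lon, +2·10° lat → SW at lon -60°, lat -70°.
Square 8, 5: +8·2° lon, +5·1° lat → SW at lon -44°, lat -65°.
Cell spans 2° lon × 1° lat.
south 65.000° S, north 64.000° S.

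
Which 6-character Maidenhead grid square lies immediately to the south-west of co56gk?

CO56fj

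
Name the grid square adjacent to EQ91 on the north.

EQ92

Latitude square 1; +1 → 2.
The longitude characters are unchanged.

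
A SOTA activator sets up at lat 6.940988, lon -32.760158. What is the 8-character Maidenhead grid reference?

HJ36ow85

Shift to the Maidenhead origin (180°W, 90°S): lon 147.23984, lat 96.94099.
Field (20°×10°, letters A–R): lon ⌊147.23984/20⌋ = 7 → H; lat ⌊96.94099/10⌋ = 9 → J.
Square (2°×1°, digits 0–9): lon ⌊7.23984/2⌋ = 3; lat ⌊6.94099/1⌋ = 6.
Subsquare (5′×2.5′, letters a–x): lon ⌊1.23984/0.0833333⌋ = 14 → o; lat ⌊0.94099/0.0416667⌋ = 22 → w.
Extended square (30″×15″, digits 0–9): lon ⌊0.07318/0.00833333⌋ = 8; lat ⌊0.02432/0.00416667⌋ = 5.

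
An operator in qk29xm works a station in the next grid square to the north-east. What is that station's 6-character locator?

QK39an

Longitude subsquare x = 23; +1 → 24, wraps to 0 = a, carry into square.
Longitude square 2; +1 → 3.
Latitude subsquare m = 12; +1 → 13 = n.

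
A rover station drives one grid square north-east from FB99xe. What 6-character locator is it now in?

Longitude subsquare x = 23; +1 → 24, wraps to 0 = a, carry into square.
Longitude square 9; +1 → 10, wraps to 0, carry into field.
Longitude field F = 5; +1 → 6 = G.
Latitude subsquare e = 4; +1 → 5 = f.

GB09af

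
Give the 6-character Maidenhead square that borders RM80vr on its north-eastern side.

Longitude subsquare v = 21; +1 → 22 = w.
Latitude subsquare r = 17; +1 → 18 = s.

RM80ws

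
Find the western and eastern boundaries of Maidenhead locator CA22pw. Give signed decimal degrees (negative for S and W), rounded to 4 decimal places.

-134.7500, -134.6667

Field C=2, A=0: +2·20° lon, +0·10° lat → SW at lon -140°, lat -90°.
Square 2, 2: +2·2° lon, +2·1° lat → SW at lon -136°, lat -88°.
Subsquare p=15, w=22: +15·0.0833333° lon, +22·0.0416667° lat → SW at lon -134.75°, lat -87.0833°.
Cell spans 0.0833333° lon × 0.0416667° lat.
west -134.7500, east -134.6667.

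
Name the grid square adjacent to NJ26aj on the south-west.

Longitude subsquare a = 0; −1 → -1, wraps to 23 = x, carry into square.
Longitude square 2; −1 → 1.
Latitude subsquare j = 9; −1 → 8 = i.

NJ16xi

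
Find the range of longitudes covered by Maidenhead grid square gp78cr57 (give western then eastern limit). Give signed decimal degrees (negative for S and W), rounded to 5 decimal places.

Field G=6, P=15: +6·20° lon, +15·10° lat → SW at lon -60°, lat 60°.
Square 7, 8: +7·2° lon, +8·1° lat → SW at lon -46°, lat 68°.
Subsquare c=2, r=17: +2·0.0833333° lon, +17·0.0416667° lat → SW at lon -45.8333°, lat 68.7083°.
Extended square 5, 7: +5·0.00833333° lon, +7·0.00416667° lat → SW at lon -45.7917°, lat 68.7375°.
Cell spans 0.00833333° lon × 0.00416667° lat.
west -45.79167, east -45.78333.

-45.79167, -45.78333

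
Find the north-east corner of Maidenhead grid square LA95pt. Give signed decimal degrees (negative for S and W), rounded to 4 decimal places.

Field L=11, A=0: +11·20° lon, +0·10° lat → SW at lon 40°, lat -90°.
Square 9, 5: +9·2° lon, +5·1° lat → SW at lon 58°, lat -85°.
Subsquare p=15, t=19: +15·0.0833333° lon, +19·0.0416667° lat → SW at lon 59.25°, lat -84.2083°.
Cell spans 0.0833333° lon × 0.0416667° lat. NE corner is SW corner plus one full cell.
latitude -84.1667, longitude 59.3333.

-84.1667, 59.3333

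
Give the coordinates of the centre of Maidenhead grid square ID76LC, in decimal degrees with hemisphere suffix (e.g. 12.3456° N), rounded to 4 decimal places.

53.8958° S, 5.0417° W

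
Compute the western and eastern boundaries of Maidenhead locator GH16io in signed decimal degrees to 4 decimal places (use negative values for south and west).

-57.3333, -57.2500

Field G=6, H=7: +6·20° lon, +7·10° lat → SW at lon -60°, lat -20°.
Square 1, 6: +1·2° lon, +6·1° lat → SW at lon -58°, lat -14°.
Subsquare i=8, o=14: +8·0.0833333° lon, +14·0.0416667° lat → SW at lon -57.3333°, lat -13.4167°.
Cell spans 0.0833333° lon × 0.0416667° lat.
west -57.3333, east -57.2500.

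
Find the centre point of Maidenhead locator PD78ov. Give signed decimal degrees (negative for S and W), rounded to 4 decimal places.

Field P=15, D=3: +15·20° lon, +3·10° lat → SW at lon 120°, lat -60°.
Square 7, 8: +7·2° lon, +8·1° lat → SW at lon 134°, lat -52°.
Subsquare o=14, v=21: +14·0.0833333° lon, +21·0.0416667° lat → SW at lon 135.167°, lat -51.125°.
Cell spans 0.0833333° lon × 0.0416667° lat. Centre is SW corner plus half of each.
latitude -51.1042, longitude 135.2083.

-51.1042, 135.2083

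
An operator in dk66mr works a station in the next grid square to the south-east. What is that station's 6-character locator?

Longitude subsquare m = 12; +1 → 13 = n.
Latitude subsquare r = 17; −1 → 16 = q.

DK66nq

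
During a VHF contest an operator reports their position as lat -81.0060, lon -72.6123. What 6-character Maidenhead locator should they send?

FA38qx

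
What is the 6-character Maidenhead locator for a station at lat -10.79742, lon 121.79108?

PH09ve

Offset from 180°W / 90°S: lon 301.7911°, lat 79.2026°.
Field: 301.7911/20 → 15 → P, 79.2026/10 → 7 → H; chars PH.
Square: 1.7911/2 → 0, 9.2026/1 → 9; chars 09.
Subsquare: 1.7911/0.0833333 → 21 → v, 0.2026/0.0416667 → 4 → e; chars ve.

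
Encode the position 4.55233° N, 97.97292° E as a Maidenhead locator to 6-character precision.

NJ84xn

Shift to the Maidenhead origin (180°W, 90°S): lon 277.9729, lat 94.5523.
Field: lon ⌊277.9729/20⌋ = 13 → N; lat ⌊94.5523/10⌋ = 9 → J.
Square: lon ⌊17.9729/2⌋ = 8; lat ⌊4.5523/1⌋ = 4.
Subsquare: lon ⌊1.9729/0.0833333⌋ = 23 → x; lat ⌊0.5523/0.0416667⌋ = 13 → n.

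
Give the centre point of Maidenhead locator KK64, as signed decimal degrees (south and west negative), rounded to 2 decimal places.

Field K=10, K=10: +10·20° lon, +10·10° lat → SW at lon 20°, lat 10°.
Square 6, 4: +6·2° lon, +4·1° lat → SW at lon 32°, lat 14°.
Cell spans 2° lon × 1° lat. Centre is SW corner plus half of each.
latitude 14.50, longitude 33.00.

14.50, 33.00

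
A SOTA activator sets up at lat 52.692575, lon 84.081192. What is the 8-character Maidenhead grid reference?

NO22aq96

Shift to the Maidenhead origin (180°W, 90°S): lon 264.08119, lat 142.69258.
Field: lon ⌊264.08119/20⌋ = 13 → N; lat ⌊142.69258/10⌋ = 14 → O.
Square: lon ⌊4.08119/2⌋ = 2; lat ⌊2.69258/1⌋ = 2.
Subsquare: lon ⌊0.08119/0.0833333⌋ = 0 → a; lat ⌊0.69258/0.0416667⌋ = 16 → q.
Extended square: lon ⌊0.08119/0.00833333⌋ = 9; lat ⌊0.02591/0.00416667⌋ = 6.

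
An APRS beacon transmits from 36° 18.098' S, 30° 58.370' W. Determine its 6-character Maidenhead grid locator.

HF43mq

Add 180° to longitude and 90° to latitude: 149.0272, 53.6984.
Field (20°×10°, letters A–R): lon ⌊149.0272/20⌋ = 7 → H; lat ⌊53.6984/10⌋ = 5 → F.
Square (2°×1°, digits 0–9): lon ⌊9.0272/2⌋ = 4; lat ⌊3.6984/1⌋ = 3.
Subsquare (5′×2.5′, letters a–x): lon ⌊1.0272/0.0833333⌋ = 12 → m; lat ⌊0.6984/0.0416667⌋ = 16 → q.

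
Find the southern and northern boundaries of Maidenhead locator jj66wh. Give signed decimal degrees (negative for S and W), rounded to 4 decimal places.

6.2917, 6.3333

Field J=9, J=9: +9·20° lon, +9·10° lat → SW at lon 0°, lat 0°.
Square 6, 6: +6·2° lon, +6·1° lat → SW at lon 12°, lat 6°.
Subsquare w=22, h=7: +22·0.0833333° lon, +7·0.0416667° lat → SW at lon 13.8333°, lat 6.29167°.
Cell spans 0.0833333° lon × 0.0416667° lat.
south 6.2917, north 6.3333.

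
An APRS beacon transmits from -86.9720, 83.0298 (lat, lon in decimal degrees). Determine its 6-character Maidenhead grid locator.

Add 180° to longitude and 90° to latitude: 263.0298, 3.0280.
Field: lon ⌊263.0298/20⌋ = 13 → N; lat ⌊3.0280/10⌋ = 0 → A.
Square: lon ⌊3.0298/2⌋ = 1; lat ⌊3.0280/1⌋ = 3.
Subsquare: lon ⌊1.0298/0.0833333⌋ = 12 → m; lat ⌊0.0280/0.0416667⌋ = 0 → a.

NA13ma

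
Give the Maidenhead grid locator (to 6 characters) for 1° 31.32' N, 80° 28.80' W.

EJ91sm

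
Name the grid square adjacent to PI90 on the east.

Longitude square 9; +1 → 10, wraps to 0, carry into field.
Longitude field P = 15; +1 → 16 = Q.
The latitude characters are unchanged.

QI00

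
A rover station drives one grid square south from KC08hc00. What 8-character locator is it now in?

Latitude extended square 0; −1 → -1, wraps to 9, carry into subsquare.
Latitude subsquare c = 2; −1 → 1 = b.
The longitude characters are unchanged.

KC08hb09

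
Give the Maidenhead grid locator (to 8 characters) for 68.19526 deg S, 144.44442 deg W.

BC71st63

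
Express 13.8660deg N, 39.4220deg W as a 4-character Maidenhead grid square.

HK03

Shift to the Maidenhead origin (180°W, 90°S): lon 140.58, lat 103.87.
Field: 140.58/20 → 7 → H, 103.87/10 → 10 → K; chars HK.
Square: 0.58/2 → 0, 3.87/1 → 3; chars 03.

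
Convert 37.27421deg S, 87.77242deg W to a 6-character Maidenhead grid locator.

Offset from 180°W / 90°S: lon 92.2276°, lat 52.7258°.
Field: 92.2276/20 → 4 → E, 52.7258/10 → 5 → F; chars EF.
Square: 12.2276/2 → 6, 2.7258/1 → 2; chars 62.
Subsquare: 0.2276/0.0833333 → 2 → c, 0.7258/0.0416667 → 17 → r; chars cr.

EF62cr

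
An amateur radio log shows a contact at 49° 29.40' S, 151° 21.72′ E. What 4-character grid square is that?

QE50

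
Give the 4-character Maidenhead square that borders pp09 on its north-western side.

Longitude square 0; −1 → -1, wraps to 9, carry into field.
Longitude field P = 15; −1 → 14 = O.
Latitude square 9; +1 → 10, wraps to 0, carry into field.
Latitude field P = 15; +1 → 16 = Q.

OQ90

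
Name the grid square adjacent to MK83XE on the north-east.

MK93af

Longitude subsquare x = 23; +1 → 24, wraps to 0 = a, carry into square.
Longitude square 8; +1 → 9.
Latitude subsquare e = 4; +1 → 5 = f.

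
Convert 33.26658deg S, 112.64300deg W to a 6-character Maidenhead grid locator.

DF36qr

Add 180° to longitude and 90° to latitude: 67.3570, 56.7334.
Field: 67.3570/20 → 3 → D, 56.7334/10 → 5 → F; chars DF.
Square: 7.3570/2 → 3, 6.7334/1 → 6; chars 36.
Subsquare: 1.3570/0.0833333 → 16 → q, 0.7334/0.0416667 → 17 → r; chars qr.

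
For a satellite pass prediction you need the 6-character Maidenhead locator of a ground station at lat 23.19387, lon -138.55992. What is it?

CL03re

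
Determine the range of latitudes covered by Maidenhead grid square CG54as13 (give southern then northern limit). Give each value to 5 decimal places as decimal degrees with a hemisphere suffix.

25.23750° S, 25.23333° S

Field C=2, G=6: +2·20° lon, +6·10° lat → SW at lon -140°, lat -30°.
Square 5, 4: +5·2° lon, +4·1° lat → SW at lon -130°, lat -26°.
Subsquare a=0, s=18: +0·0.0833333° lon, +18·0.0416667° lat → SW at lon -130°, lat -25.25°.
Extended square 1, 3: +1·0.00833333° lon, +3·0.00416667° lat → SW at lon -129.992°, lat -25.2375°.
Cell spans 0.00833333° lon × 0.00416667° lat.
south 25.23750° S, north 25.23333° S.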